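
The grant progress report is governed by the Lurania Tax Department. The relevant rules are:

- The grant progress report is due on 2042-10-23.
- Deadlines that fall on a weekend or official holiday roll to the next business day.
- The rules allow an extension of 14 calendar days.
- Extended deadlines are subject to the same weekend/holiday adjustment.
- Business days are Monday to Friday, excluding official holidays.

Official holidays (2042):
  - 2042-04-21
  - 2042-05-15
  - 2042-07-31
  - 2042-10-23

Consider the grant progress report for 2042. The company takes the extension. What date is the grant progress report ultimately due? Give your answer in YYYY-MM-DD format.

The stated deadline is 2042-10-23.
2042-10-23 is a listed holiday; the next business day is 2042-10-24 (Friday).
Add the 14 calendar-day extension to 2042-10-24: 2042-11-07.
2042-11-07 falls on a Friday, which is a business day, so no adjustment is needed.
The final due date is 2042-11-07.

2042-11-07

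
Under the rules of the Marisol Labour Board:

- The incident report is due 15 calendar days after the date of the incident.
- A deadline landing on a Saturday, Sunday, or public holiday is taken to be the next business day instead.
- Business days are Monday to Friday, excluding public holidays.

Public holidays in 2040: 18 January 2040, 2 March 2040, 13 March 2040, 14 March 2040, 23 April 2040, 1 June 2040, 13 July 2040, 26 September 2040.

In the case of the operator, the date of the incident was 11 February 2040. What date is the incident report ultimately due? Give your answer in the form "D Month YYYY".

15 calendar days after 11 February 2040 is 26 February 2040.
26 February 2040 is a Sunday, so it moves to the next business day, 27 February 2040 (Monday).
So the filing is due 27 February 2040.

27 February 2040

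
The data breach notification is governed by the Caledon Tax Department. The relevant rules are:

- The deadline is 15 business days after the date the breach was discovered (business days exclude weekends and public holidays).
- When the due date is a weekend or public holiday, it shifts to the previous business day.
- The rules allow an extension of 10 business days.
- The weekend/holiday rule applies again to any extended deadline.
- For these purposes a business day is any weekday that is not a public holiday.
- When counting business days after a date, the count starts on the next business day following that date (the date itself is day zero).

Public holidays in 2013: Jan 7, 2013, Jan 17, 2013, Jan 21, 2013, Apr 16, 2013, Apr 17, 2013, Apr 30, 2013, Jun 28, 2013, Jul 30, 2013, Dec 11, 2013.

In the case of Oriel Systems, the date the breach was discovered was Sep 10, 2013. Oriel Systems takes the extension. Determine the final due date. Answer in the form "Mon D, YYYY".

Counting 15 business days after Sep 10, 2013 (skipping weekends and listed holidays) reaches Oct 1, 2013.
Since Oct 1, 2013 is a Tuesday and not a holiday, the date is unchanged.
Counting 10 further business days from Oct 1, 2013 reaches Oct 15, 2013.
Oct 15, 2013 falls on a Tuesday, which is a business day, so no adjustment is needed.
The final due date is Oct 15, 2013.

Oct 15, 2013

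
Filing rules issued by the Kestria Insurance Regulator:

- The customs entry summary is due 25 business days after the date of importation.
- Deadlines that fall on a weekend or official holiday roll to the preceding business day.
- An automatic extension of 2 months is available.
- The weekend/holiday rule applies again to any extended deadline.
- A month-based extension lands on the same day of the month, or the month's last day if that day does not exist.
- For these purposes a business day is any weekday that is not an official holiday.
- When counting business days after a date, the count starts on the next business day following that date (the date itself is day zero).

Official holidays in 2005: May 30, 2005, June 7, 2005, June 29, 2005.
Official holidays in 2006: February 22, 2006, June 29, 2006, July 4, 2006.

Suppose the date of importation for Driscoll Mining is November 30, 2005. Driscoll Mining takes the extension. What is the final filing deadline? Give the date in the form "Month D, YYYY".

25 business days after November 30, 2005, excluding weekends and holidays, is January 4, 2006.
January 4, 2006 falls on a Wednesday, which is a business day, so no adjustment is needed.
Applying the 2 months extension: 2 months after January 4, 2006 is March 4, 2006.
March 4, 2006 is a Saturday, so it moves to the preceding business day, March 3, 2006 (Friday).
So the filing is due March 3, 2006.

March 3, 2006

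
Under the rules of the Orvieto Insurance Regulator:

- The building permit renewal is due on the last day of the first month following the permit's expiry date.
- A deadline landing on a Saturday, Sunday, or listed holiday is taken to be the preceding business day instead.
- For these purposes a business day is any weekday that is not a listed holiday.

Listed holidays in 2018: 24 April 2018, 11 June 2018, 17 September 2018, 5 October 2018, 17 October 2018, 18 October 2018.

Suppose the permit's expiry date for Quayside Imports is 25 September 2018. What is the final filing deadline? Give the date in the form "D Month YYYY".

31 October 2018

1 month after 25 September 2018 falls in October 2018; the last day of that month is 31 October 2018.
31 October 2018 is a Wednesday and not a listed holiday, so it stands.
Final deadline: 31 October 2018.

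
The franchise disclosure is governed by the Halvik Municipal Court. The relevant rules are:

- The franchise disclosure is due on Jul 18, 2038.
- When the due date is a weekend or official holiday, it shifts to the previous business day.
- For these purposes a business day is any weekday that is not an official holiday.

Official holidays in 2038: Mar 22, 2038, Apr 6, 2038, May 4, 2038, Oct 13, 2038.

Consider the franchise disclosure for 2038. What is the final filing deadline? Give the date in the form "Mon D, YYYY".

The stated deadline is Jul 18, 2038.
Jul 18, 2038 falls on a Sunday. Rolling to the preceding business day gives Jul 16, 2038, a Friday.
Deadline: Jul 16, 2038.

Jul 16, 2038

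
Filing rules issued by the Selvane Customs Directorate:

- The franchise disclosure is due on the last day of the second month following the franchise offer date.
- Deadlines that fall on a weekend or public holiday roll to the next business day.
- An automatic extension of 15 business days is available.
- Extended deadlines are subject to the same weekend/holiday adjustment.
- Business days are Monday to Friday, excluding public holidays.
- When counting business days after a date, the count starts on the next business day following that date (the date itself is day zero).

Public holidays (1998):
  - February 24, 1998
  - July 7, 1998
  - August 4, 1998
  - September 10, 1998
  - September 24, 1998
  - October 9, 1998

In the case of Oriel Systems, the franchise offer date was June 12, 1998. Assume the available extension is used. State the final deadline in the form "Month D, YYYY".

September 22, 1998

The second month after June 12, 1998 is August 1998, whose last day is August 31, 1998.
Since August 31, 1998 is a Monday and not a holiday, the date is unchanged.
Applying the 15-business-day extension: 15 business days after August 31, 1998 is September 22, 1998.
Since September 22, 1998 is a Tuesday and not a holiday, the date is unchanged.
Deadline: September 22, 1998.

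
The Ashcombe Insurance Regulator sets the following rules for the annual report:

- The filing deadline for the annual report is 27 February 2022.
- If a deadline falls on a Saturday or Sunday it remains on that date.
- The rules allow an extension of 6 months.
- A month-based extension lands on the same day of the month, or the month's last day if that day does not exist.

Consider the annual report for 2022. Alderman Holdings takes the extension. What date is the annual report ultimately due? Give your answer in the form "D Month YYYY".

The statutory due date is 27 February 2022.
27 February 2022 is a Sunday; no weekend or holiday adjustment applies.
Applying the 6 months extension: 6 months after 27 February 2022 is 27 August 2022.
27 August 2022 falls on a Saturday. The rules make no weekend/holiday allowance, so it remains 27 August 2022.
So the filing is due 27 August 2022.

27 August 2022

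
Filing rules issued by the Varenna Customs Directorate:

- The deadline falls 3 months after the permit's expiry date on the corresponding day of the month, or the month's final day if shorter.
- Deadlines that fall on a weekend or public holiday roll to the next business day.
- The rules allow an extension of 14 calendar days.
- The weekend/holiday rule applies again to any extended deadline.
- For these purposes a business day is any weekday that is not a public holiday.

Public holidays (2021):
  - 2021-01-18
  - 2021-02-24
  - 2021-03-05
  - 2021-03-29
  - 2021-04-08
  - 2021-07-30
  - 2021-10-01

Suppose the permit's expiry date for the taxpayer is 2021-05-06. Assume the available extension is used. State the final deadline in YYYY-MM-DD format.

Moving 3 months forward from 2021-05-06 on the corresponding day gives 2021-08-06.
Since 2021-08-06 is a Friday and not a holiday, the date is unchanged.
Applying the 14-calendar-day extension: 2021-08-06 + 14 days = 2021-08-20.
Since 2021-08-20 is a Friday and not a holiday, the date is unchanged.
So the filing is due 2021-08-20.

2021-08-20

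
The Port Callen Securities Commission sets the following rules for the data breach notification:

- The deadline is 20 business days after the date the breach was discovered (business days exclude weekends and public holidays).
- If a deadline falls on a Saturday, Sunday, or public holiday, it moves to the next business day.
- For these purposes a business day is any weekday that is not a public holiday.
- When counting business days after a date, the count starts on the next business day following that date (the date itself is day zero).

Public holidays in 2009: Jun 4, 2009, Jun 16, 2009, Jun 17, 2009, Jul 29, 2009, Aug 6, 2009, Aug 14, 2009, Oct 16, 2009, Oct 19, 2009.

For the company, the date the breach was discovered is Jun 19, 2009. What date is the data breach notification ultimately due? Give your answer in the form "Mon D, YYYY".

Jul 17, 2009

Starting the day after Jun 19, 2009 and counting 20 business days lands on Jul 17, 2009.
Jul 17, 2009 falls on a Friday, which is a business day, so no adjustment is needed.
Deadline: Jul 17, 2009.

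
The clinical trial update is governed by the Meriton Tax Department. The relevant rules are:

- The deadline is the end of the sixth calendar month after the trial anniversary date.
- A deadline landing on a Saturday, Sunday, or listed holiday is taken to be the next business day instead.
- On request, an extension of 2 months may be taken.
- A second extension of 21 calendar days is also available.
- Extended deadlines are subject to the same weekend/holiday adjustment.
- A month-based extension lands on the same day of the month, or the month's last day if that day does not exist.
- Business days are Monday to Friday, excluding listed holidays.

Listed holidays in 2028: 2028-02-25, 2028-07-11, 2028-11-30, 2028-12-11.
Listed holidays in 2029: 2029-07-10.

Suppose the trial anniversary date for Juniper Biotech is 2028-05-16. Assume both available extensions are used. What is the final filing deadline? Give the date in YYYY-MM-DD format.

2029-02-22

The sixth month after 2028-05-16 is November 2028, whose last day is 2028-11-30.
2028-11-30 is a listed holiday, so it moves to the next business day, 2028-12-01 (Friday).
Add 2 months to 2028-12-01: 2029-02-01.
Since 2029-02-01 is a Thursday and not a holiday, the date is unchanged.
With the 21-day extension, 2029-02-01 becomes 2029-02-22.
2029-02-22 (Thursday) is already a business day.
Deadline: 2029-02-22.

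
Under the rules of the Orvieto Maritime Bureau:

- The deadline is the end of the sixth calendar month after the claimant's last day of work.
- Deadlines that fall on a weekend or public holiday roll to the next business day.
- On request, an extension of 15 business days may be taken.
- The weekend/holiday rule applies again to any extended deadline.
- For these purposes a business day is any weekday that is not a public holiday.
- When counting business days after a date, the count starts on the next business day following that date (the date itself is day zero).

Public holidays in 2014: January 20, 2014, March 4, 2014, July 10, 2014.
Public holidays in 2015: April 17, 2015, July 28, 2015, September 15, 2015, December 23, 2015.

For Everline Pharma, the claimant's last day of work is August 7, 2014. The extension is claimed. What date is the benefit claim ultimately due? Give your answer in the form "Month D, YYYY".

The sixth month after August 7, 2014 is February 2015, whose last day is February 28, 2015.
Because February 28, 2015 is a Saturday, the deadline becomes March 2, 2015 (Monday).
The 15-business-day extension runs from March 2, 2015 to March 23, 2015.
March 23, 2015 (Monday) is already a business day.
The final due date is March 23, 2015.

March 23, 2015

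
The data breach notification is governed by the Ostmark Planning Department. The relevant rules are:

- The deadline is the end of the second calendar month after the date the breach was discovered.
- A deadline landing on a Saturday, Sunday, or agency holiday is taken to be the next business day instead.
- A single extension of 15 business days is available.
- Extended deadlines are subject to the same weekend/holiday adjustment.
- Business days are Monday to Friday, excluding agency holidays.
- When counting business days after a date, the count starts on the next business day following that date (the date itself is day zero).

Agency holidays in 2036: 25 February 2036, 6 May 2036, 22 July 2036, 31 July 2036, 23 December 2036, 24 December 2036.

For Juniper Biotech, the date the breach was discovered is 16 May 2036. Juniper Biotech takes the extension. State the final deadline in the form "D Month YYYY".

2 months after 16 May 2036 falls in July 2036; the last day of that month is 31 July 2036.
31 July 2036 is a listed holiday, so it moves to the next business day, 1 August 2036 (Friday).
Counting 15 further business days from 1 August 2036 reaches 22 August 2036.
22 August 2036 (Friday) is already a business day.
Final deadline: 22 August 2036.

22 August 2036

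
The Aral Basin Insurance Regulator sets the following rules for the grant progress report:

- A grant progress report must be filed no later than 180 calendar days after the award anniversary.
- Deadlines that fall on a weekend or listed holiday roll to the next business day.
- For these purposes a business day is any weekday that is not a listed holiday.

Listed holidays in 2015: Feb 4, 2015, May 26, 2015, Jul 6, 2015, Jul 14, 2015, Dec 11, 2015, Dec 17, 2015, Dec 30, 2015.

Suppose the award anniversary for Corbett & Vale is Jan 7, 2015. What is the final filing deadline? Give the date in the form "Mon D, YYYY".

From Jan 7, 2015, 180 calendar days later is Jul 6, 2015.
Jul 6, 2015 falls on a listed holiday. Rolling to the next business day gives Jul 7, 2015, a Tuesday.
The final due date is Jul 7, 2015.

Jul 7, 2015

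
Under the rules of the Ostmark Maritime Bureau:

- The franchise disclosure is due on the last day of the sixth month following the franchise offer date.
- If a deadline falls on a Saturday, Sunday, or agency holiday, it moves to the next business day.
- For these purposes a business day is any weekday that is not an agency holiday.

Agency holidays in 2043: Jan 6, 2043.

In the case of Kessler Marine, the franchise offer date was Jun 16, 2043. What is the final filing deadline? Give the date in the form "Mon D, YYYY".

Dec 31, 2043

The sixth month after Jun 16, 2043 is December 2043, whose last day is Dec 31, 2043.
Dec 31, 2043 (Thursday) is already a business day.
The final due date is Dec 31, 2043.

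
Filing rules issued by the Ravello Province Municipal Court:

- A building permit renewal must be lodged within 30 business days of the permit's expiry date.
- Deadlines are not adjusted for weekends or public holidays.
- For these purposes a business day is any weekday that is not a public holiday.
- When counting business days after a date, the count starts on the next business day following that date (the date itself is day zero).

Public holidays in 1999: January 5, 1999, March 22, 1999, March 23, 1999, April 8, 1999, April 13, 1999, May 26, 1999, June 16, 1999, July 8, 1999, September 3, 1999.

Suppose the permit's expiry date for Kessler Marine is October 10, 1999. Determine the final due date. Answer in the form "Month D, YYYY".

November 19, 1999

30 business days after October 10, 1999, excluding weekends and holidays, is November 19, 1999.
No adjustment is made for weekends or holidays, so November 19, 1999 stands.
Deadline: November 19, 1999.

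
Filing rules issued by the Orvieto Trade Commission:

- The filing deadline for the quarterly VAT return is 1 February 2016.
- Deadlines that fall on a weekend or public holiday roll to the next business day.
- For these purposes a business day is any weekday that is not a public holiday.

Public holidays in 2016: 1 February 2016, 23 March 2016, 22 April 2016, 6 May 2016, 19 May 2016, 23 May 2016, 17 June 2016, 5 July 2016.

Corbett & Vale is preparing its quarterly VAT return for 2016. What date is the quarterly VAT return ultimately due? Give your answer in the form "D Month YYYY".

The statutory due date is 1 February 2016.
Because 1 February 2016 is a listed holiday, the deadline becomes 2 February 2016 (Tuesday).
Deadline: 2 February 2016.

2 February 2016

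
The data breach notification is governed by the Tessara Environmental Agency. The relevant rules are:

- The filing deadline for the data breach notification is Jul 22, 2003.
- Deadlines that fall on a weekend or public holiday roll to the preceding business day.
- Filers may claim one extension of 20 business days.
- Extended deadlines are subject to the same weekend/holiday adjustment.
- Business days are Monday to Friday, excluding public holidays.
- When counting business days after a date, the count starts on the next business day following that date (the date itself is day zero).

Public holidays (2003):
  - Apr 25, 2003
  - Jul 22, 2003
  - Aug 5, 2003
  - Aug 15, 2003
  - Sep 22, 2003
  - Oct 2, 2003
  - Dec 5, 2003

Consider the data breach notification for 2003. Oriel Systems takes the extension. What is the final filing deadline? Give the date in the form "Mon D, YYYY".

Aug 21, 2003

The stated deadline is Jul 22, 2003.
Because Jul 22, 2003 is a listed holiday, the deadline becomes Jul 21, 2003 (Monday).
Applying the 20-business-day extension: 20 business days after Jul 21, 2003 is Aug 21, 2003.
Aug 21, 2003 is a Thursday and not a listed holiday, so it stands.
So the filing is due Aug 21, 2003.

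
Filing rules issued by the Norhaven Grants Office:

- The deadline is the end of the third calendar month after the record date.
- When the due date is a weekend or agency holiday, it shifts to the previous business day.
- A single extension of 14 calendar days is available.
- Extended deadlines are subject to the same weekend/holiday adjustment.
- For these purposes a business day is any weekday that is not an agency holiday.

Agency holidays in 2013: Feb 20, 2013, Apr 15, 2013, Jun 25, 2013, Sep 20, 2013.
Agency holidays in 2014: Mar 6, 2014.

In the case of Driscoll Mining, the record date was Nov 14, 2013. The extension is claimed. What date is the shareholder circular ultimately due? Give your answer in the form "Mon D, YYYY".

3 months after Nov 14, 2013 is February 2014; that month ends on Feb 28, 2014.
Feb 28, 2014 is a Friday and not a listed holiday, so it stands.
Add the 14 calendar-day extension to Feb 28, 2014: Mar 14, 2014.
Mar 14, 2014 falls on a Friday, which is a business day, so no adjustment is needed.
Deadline: Mar 14, 2014.

Mar 14, 2014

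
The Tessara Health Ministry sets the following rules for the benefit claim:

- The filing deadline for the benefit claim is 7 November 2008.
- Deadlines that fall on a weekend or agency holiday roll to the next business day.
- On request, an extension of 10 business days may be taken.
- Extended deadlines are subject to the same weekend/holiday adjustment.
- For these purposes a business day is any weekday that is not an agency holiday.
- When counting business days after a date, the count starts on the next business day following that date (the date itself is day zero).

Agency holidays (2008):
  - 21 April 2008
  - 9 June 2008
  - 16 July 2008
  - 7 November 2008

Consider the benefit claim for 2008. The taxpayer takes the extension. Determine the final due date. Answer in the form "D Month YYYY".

24 November 2008

The stated deadline is 7 November 2008.
7 November 2008 is a listed holiday, so it moves to the next business day, 10 November 2008 (Monday).
Applying the 10-business-day extension: 10 business days after 10 November 2008 is 24 November 2008.
Since 24 November 2008 is a Monday and not a holiday, the date is unchanged.
Deadline: 24 November 2008.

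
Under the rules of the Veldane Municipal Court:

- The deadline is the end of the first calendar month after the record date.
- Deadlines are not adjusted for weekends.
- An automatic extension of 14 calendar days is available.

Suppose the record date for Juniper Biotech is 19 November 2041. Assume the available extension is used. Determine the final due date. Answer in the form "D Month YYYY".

1 month after 19 November 2041 falls in December 2041; the last day of that month is 31 December 2041.
No adjustment is made for weekends or holidays, so 31 December 2041 stands.
The 14-calendar-day extension moves the deadline from 31 December 2041 to 14 January 2042.
14 January 2042 is a Tuesday; no weekend or holiday adjustment applies.
The final due date is 14 January 2042.

14 January 2042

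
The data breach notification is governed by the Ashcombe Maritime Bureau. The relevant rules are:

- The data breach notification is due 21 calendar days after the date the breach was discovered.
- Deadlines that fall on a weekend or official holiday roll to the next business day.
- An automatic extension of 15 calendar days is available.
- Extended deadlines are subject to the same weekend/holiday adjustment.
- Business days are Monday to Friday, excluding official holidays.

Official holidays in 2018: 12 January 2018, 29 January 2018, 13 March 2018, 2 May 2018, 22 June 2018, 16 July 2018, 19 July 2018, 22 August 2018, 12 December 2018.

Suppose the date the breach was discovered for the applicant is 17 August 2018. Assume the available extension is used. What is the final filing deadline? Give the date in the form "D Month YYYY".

24 September 2018

Trigger date 17 August 2018 + 21 calendar days = 7 September 2018.
7 September 2018 (Friday) is already a business day.
With the 15-day extension, 7 September 2018 becomes 22 September 2018.
Because 22 September 2018 is a Saturday, the deadline becomes 24 September 2018 (Monday).
So the filing is due 24 September 2018.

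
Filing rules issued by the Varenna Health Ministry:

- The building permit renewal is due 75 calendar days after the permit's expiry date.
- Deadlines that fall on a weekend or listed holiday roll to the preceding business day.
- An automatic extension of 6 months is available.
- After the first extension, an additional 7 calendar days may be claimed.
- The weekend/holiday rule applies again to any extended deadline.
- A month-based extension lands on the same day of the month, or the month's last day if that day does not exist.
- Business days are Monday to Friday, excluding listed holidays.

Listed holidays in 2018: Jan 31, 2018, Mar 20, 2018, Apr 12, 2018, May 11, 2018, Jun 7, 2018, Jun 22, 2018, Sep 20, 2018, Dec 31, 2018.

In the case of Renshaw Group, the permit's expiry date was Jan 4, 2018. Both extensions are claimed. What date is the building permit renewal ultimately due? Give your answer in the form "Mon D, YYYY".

75 calendar days after Jan 4, 2018 is Mar 20, 2018.
Mar 20, 2018 falls on a listed holiday. Rolling to the preceding business day gives Mar 19, 2018, a Monday.
The 6 months extension carries Mar 19, 2018 to Sep 19, 2018.
Sep 19, 2018 is a Wednesday and not a listed holiday, so it stands.
Add the 7 calendar-day extension to Sep 19, 2018: Sep 26, 2018.
Sep 26, 2018 (Wednesday) is already a business day.
Final deadline: Sep 26, 2018.

Sep 26, 2018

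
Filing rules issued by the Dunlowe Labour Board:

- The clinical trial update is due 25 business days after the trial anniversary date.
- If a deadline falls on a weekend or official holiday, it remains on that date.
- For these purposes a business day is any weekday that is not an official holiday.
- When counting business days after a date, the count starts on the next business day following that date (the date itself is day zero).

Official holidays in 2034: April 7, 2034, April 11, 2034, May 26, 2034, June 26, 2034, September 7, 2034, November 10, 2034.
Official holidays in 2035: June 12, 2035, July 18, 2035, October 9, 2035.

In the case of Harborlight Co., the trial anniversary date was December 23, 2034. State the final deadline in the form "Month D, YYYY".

January 26, 2035

25 business days after December 23, 2034, excluding weekends and holidays, is January 26, 2035.
No adjustment is made for weekends or holidays, so January 26, 2035 stands.
Deadline: January 26, 2035.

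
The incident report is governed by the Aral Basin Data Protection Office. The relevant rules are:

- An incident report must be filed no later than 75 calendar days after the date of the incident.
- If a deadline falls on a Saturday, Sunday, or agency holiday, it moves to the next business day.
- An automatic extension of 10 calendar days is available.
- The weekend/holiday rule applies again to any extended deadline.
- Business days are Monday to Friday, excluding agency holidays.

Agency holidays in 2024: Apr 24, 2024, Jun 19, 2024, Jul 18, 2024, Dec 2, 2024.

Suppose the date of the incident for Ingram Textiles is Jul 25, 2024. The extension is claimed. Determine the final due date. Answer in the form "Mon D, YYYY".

Trigger date Jul 25, 2024 + 75 calendar days = Oct 8, 2024.
Since Oct 8, 2024 is a Tuesday and not a holiday, the date is unchanged.
Applying the 10-calendar-day extension: Oct 8, 2024 + 10 days = Oct 18, 2024.
Oct 18, 2024 falls on a Friday, which is a business day, so no adjustment is needed.
Final deadline: Oct 18, 2024.

Oct 18, 2024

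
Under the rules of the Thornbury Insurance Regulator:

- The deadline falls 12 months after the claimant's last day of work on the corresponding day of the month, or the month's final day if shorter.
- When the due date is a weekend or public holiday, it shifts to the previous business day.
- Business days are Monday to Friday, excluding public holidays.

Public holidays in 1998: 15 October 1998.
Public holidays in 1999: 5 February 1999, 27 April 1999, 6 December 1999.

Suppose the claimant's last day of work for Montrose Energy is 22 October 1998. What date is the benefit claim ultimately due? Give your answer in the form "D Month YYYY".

Moving 12 months forward from 22 October 1998 on the corresponding day gives 22 October 1999.
22 October 1999 is a Friday and not a listed holiday, so it stands.
Final deadline: 22 October 1999.

22 October 1999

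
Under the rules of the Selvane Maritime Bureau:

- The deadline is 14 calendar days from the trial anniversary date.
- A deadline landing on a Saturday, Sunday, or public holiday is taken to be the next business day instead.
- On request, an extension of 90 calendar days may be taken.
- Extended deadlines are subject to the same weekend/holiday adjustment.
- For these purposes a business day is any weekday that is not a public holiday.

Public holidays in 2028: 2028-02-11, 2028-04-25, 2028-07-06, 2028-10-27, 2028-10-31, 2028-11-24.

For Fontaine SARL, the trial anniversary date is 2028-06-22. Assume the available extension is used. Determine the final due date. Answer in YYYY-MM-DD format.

2028-10-05

From 2028-06-22, 14 calendar days later is 2028-07-06.
2028-07-06 is a listed holiday; the next business day is 2028-07-07 (Friday).
With the 90-day extension, 2028-07-07 becomes 2028-10-05.
2028-10-05 falls on a Thursday, which is a business day, so no adjustment is needed.
Deadline: 2028-10-05.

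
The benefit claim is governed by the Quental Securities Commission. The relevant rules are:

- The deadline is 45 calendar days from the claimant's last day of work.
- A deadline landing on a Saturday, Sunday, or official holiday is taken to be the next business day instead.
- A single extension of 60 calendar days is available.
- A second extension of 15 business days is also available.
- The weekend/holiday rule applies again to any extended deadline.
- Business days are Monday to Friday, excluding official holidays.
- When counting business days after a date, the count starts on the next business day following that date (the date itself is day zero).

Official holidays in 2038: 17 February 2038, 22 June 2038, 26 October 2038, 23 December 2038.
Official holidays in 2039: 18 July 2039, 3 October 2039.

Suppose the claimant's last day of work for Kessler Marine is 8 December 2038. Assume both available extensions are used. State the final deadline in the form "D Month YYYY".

Trigger date 8 December 2038 + 45 calendar days = 22 January 2039.
22 January 2039 is a Saturday; the next business day is 24 January 2039 (Monday).
Add the 60 calendar-day extension to 24 January 2039: 25 March 2039.
25 March 2039 is a Friday and not a listed holiday, so it stands.
The 15-business-day extension runs from 25 March 2039 to 15 April 2039.
Since 15 April 2039 is a Friday and not a holiday, the date is unchanged.
So the filing is due 15 April 2039.

15 April 2039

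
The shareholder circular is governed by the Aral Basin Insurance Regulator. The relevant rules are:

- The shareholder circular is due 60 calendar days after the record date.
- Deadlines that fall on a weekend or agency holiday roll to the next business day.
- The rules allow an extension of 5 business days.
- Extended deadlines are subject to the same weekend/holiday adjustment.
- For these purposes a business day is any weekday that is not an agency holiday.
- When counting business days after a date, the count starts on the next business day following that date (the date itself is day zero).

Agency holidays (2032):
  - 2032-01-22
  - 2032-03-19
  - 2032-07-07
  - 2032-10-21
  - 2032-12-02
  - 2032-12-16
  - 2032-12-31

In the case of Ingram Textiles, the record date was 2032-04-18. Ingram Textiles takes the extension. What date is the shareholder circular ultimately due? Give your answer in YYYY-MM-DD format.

2032-06-24

From 2032-04-18, 60 calendar days later is 2032-06-17.
2032-06-17 falls on a Thursday, which is a business day, so no adjustment is needed.
Applying the 5-business-day extension: 5 business days after 2032-06-17 is 2032-06-24.
2032-06-24 (Thursday) is already a business day.
The final due date is 2032-06-24.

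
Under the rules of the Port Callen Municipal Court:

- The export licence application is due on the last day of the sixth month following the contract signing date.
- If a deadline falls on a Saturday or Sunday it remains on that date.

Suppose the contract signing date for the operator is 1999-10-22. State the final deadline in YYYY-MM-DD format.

6 months after 1999-10-22 falls in April 2000; the last day of that month is 2000-04-30.
No adjustment is made for weekends or holidays, so 2000-04-30 stands.
So the filing is due 2000-04-30.

2000-04-30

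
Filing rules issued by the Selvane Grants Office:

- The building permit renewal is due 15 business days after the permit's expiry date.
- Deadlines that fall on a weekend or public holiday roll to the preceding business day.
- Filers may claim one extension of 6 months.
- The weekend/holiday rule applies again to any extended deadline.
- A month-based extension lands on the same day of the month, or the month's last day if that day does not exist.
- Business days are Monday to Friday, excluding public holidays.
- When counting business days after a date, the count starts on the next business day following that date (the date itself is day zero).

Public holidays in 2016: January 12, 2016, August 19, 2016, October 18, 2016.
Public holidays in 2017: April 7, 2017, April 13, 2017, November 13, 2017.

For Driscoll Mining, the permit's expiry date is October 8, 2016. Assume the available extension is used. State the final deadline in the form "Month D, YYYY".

April 28, 2017

Counting 15 business days after October 8, 2016 (skipping weekends and listed holidays) reaches October 31, 2016.
October 31, 2016 is a Monday and not a listed holiday, so it stands.
Add 6 months to October 31, 2016: April 30, 2017 (day 31 does not exist in April, so the month's last day is used).
April 30, 2017 is a Sunday, so it moves to the preceding business day, April 28, 2017 (Friday).
So the filing is due April 28, 2017.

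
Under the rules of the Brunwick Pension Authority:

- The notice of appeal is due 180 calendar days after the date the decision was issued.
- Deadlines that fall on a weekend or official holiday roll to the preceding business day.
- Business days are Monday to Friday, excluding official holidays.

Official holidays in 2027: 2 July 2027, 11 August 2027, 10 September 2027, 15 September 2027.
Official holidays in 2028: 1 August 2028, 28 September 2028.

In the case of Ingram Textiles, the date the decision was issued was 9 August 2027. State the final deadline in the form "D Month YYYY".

Trigger date 9 August 2027 + 180 calendar days = 5 February 2028.
5 February 2028 is a Saturday, so it moves to the preceding business day, 4 February 2028 (Friday).
So the filing is due 4 February 2028.

4 February 2028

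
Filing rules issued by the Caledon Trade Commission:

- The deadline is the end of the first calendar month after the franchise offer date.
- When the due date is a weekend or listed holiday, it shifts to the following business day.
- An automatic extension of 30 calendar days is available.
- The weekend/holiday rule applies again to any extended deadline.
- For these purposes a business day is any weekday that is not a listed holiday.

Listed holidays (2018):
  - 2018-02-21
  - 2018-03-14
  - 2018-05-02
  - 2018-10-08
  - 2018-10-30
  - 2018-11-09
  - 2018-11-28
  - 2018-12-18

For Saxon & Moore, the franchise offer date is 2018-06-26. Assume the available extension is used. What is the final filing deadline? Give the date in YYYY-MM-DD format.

2018-08-30

1 month after 2018-06-26 falls in July 2018; the last day of that month is 2018-07-31.
2018-07-31 (Tuesday) is already a business day.
Applying the 30-calendar-day extension: 2018-07-31 + 30 days = 2018-08-30.
2018-08-30 falls on a Thursday, which is a business day, so no adjustment is needed.
So the filing is due 2018-08-30.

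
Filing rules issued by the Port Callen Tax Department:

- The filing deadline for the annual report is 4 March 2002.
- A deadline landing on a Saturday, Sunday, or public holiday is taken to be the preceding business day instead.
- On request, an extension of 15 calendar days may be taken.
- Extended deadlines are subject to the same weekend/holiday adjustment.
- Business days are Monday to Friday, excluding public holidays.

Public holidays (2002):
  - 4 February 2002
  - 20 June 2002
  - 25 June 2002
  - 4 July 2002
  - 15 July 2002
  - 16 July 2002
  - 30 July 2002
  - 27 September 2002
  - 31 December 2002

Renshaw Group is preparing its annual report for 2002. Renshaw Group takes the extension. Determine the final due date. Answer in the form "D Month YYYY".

19 March 2002

The stated deadline is 4 March 2002.
4 March 2002 (Monday) is already a business day.
With the 15-day extension, 4 March 2002 becomes 19 March 2002.
19 March 2002 (Tuesday) is already a business day.
The final due date is 19 March 2002.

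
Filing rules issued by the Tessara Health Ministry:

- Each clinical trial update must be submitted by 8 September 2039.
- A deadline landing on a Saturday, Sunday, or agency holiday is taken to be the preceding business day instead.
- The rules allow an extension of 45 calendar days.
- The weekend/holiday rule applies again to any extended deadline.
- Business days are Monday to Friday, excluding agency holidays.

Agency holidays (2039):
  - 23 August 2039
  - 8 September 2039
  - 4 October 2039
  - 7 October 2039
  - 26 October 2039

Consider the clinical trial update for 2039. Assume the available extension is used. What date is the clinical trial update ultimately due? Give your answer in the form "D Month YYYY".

Start from the fixed due date, 8 September 2039.
8 September 2039 falls on a listed holiday. Rolling to the preceding business day gives 7 September 2039, a Wednesday.
With the 45-day extension, 7 September 2039 becomes 22 October 2039.
22 October 2039 is a Saturday; the preceding business day is 21 October 2039 (Friday).
The final due date is 21 October 2039.

21 October 2039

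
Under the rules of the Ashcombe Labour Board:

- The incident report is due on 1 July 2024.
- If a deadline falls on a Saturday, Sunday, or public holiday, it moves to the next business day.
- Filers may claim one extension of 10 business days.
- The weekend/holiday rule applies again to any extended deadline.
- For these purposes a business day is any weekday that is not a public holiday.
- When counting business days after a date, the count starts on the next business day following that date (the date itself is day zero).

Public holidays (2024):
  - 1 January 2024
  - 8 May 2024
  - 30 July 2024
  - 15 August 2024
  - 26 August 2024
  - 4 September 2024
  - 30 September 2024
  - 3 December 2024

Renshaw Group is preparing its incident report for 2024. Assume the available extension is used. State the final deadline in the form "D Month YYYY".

15 July 2024

Start from the fixed due date, 1 July 2024.
Since 1 July 2024 is a Monday and not a holiday, the date is unchanged.
Counting 10 further business days from 1 July 2024 reaches 15 July 2024.
15 July 2024 (Monday) is already a business day.
So the filing is due 15 July 2024.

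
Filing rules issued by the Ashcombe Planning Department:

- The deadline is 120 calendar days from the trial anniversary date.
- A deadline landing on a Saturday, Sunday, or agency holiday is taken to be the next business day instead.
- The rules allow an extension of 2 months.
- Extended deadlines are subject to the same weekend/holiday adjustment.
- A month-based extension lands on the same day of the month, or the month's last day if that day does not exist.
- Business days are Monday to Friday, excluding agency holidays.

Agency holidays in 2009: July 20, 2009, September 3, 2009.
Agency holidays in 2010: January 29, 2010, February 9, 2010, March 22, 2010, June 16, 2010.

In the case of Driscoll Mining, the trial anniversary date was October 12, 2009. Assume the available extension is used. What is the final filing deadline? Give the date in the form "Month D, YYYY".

April 12, 2010

Adding 120 calendar days to October 12, 2009 gives February 9, 2010.
February 9, 2010 is a listed holiday; the next business day is February 10, 2010 (Wednesday).
The 2 months extension carries February 10, 2010 to April 10, 2010.
April 10, 2010 falls on a Saturday. Rolling to the next business day gives April 12, 2010, a Monday.
Deadline: April 12, 2010.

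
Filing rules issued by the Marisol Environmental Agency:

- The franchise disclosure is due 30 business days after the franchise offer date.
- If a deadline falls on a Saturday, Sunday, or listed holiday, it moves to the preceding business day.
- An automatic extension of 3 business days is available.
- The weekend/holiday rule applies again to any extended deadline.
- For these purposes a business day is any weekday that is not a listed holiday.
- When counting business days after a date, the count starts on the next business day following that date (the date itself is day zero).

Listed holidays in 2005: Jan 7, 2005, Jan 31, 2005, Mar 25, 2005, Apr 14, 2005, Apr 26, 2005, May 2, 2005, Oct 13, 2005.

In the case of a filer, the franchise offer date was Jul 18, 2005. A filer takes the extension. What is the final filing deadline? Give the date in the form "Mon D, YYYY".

Sep 1, 2005

Counting 30 business days after Jul 18, 2005 (skipping weekends and listed holidays) reaches Aug 29, 2005.
Since Aug 29, 2005 is a Monday and not a holiday, the date is unchanged.
Applying the 3-business-day extension: 3 business days after Aug 29, 2005 is Sep 1, 2005.
Sep 1, 2005 (Thursday) is already a business day.
Deadline: Sep 1, 2005.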